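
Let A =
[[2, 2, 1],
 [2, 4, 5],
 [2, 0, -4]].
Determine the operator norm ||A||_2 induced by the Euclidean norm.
||A||_2 ≈ 7.5973 (= sqrt(largest eigenvalue of A^T A))

||A||_2 = sigma_max(A) = sqrt(lambda_max(A^T A)). Form the symmetric matrix M = A^T A =
[[12, 12, 4],
 [12, 20, 22],
 [4, 22, 42]].
Its characteristic polynomial (trace, sum of principal 2x2 minors, determinant of M give the coefficients) is
  p(λ) = det(λ I - M) = λ^3 - 74λ^2 + 940λ - 16.
No integer candidate from the rational root theorem (±divisors of 16) is a root, so the roots are irrational. The cubic discriminant is Δ = 1510349632 > 0, so there are three distinct real roots. p(0) = -16 and p(1) = 851 have opposite signs, so a root lies in (0, 1); Newton's method refines it to λ ≈ 0.017. p(16) = 176 and p(17) = -509 have opposite signs, so a root lies in (16, 17); Newton's method refines it to λ ≈ 16.2639. p(57) = -1669 and p(58) = 680 have opposite signs, so a root lies in (57, 58); Newton's method refines it to λ ≈ 57.719. Check (Vieta): the three roots sum to 74, matching tr M = 74.
So the eigenvalues of A^T A are ≈ 0.017, 16.2639, 57.719 (all ≥ 0, as they must be for A^T A). The largest is λ_max ≈ 57.719, hence ||A||_2 = sqrt(λ_max) ≈ 7.5973.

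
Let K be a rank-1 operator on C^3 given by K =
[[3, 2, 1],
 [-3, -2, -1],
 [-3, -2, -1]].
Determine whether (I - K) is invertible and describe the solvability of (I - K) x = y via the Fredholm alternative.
(I - K) is invertible (det(I - K) = 1 ≠ 0), so for every y in C^3 the equation (I - K) x = y has a unique solution.

K has rank 1, so it is an outer product K = u v^T: every row of K is a multiple of one row vector. Reading off the entries, u = (-1, 1, 1) and v = (-3, -2, -1) (row i of K equals u_i·v^T). A rank-one matrix u v^T satisfies K u = u (v·u) and kills the (2)-dimensional subspace v^⊥, so its characteristic polynomial is lambda^2 (lambda - v·u) with v·u = tr K = 0. Hence the eigenvalues of I - K are 1 (multiplicity 2) and 1 - (0) = 1, so det(I - K) = 1. (Direct check: I - K =
[[-2, -2, -1],
 [3, 3, 1],
 [3, 2, 2]]
has determinant 1.) The finite-dimensional Fredholm alternative says: either (I - K) is invertible, or ker(I - K) ≠ {0} and then range(I - K) = ker((I - K)^*)^⊥, with dim ker(I - K) = dim ker((I - K)^*). Since det(I - K) ≠ 0, 1 is not an eigenvalue of K and ker(I - K) = {0}, so we are in the first case: for every y there is a unique x = (I - K)^(-1) y. Explicitly, by the Sherman–Morrison formula, (I - u v^T)^(-1) = I + u v^T/(1 - v·u), i.e. (I - K)^(-1) = I + K.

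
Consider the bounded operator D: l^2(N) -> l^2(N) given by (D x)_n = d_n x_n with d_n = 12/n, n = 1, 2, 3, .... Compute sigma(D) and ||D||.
sigma(D) = {12/n : n ≥ 1} ∪ {0}; ||D|| = 12

A bounded diagonal operator on l^2 with diagonal entries d_n has spectrum equal to the closure of {d_n : n ≥ 1}: every d_n is an eigenvalue (with eigenvector e_n), so {d_n} ⊂ sigma(D); the spectrum is closed, so its closure is too; and for lambda not in the closure, (D - lambda I) has bounded inverse (the diagonal entries 1/(d_n - lambda) are bounded). For our sequence d_n = 12/n, n = 1, 2, 3, ...:
  - {d_n} = {12/n : n ≥ 1}; the only limit point is 0
  - closure = {12/n : n ≥ 1} ∪ {0}
For the norm: a diagonal operator has ||D|| = sup_n |d_n|. Here d_n = 12/n is positive and decreasing, so sup_n |d_n| = d_1 = 12. So ||D|| = 12.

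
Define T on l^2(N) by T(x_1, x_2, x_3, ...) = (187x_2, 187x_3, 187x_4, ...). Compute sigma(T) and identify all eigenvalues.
sigma(T) = closed disk {z in C : |z| ≤ 187}; sigma_p(T) = open disk {z in C : |z| < 187}

Note T = 187·V where V is the unit left shift (V x)_k = x_{k+1}; so sigma(T) = 187·sigma(V) and ||T|| = 187||V||. ||T x||^2 = 34969sum_{k≥2} |x_k|^2 ≤ 34969||x||^2, with equality on {x : x_1 = 0}, so ||T|| = 187. For any lambda with |lambda| < 187, set r = lambda/187 (|r| < 1); the vector x = (1, r, r^2, ...) is in l^2 and satisfies T x = 187(r, r^2, ...) = lambda x, so lambda is an eigenvalue. On the boundary |lambda| = 187 the geometric series diverges, so no l^2 eigenvector exists, but these lambda lie in the approximate point spectrum. Hence sigma(T) is the closed disk of radius 187 and sigma_p(T) is the open disk.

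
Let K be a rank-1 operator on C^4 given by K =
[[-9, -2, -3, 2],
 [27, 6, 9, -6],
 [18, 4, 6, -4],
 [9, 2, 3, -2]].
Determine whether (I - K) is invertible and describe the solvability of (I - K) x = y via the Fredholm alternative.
(I - K) is singular (det(I - K) = 0, i.e. 1 ∈ sigma(K)). (I - K) x = y is solvable iff y ⊥ ker((I - K)^*) = span{(-9, -2, -3, 2)}, i.e. iff -9y_1 - 2y_2 - 3y_3 + 2y_4 = 0. When solvable, the solutions are x = y + c·(1, -3, -2, -1), c arbitrary (ker(I - K) = span{(1, -3, -2, -1)}, dimension 1).

K has rank 1, so it is an outer product K = u v^T: every row of K is a multiple of one row vector. Reading off the entries, u = (1, -3, -2, -1) and v = (-9, -2, -3, 2) (row i of K equals u_i·v^T). A rank-one matrix u v^T satisfies K u = u (v·u) and kills the (3)-dimensional subspace v^⊥, so its characteristic polynomial is lambda^3 (lambda - v·u) with v·u = tr K = 1. Hence the eigenvalues of I - K are 1 (multiplicity 3) and 1 - (1) = 0, so det(I - K) = 0. (Direct check: I - K =
[[10, 2, 3, -2],
 [-27, -5, -9, 6],
 [-18, -4, -5, 4],
 [-9, -2, -3, 3]]
has determinant 0.) So 1 is an eigenvalue of K and (I - K) is not invertible. The finite-dimensional Fredholm alternative says: either (I - K) is invertible, or ker(I - K) ≠ {0} and then range(I - K) = ker((I - K)^*)^⊥, with dim ker(I - K) = dim ker((I - K)^*). We are in the second case, so we need both kernels. Kernel of I - K: (I - K) u = u - u (v·u) = u - u = 0, so ker(I - K) = span{u} = span{(1, -3, -2, -1)} (it is exactly 1-dimensional because rank(I - K) = 3). Kernel of the adjoint: K is real, so (I - K)^* = I - K^T = I - v u^T, and (I - v u^T) v = v - v (u·v) = 0; hence ker((I - K)^*) = span{v} = span{(-9, -2, -3, 2)}. Therefore (I - K) x = y is solvable iff <y, v> = 0, i.e. iff -9y_1 - 2y_2 - 3y_3 + 2y_4 = 0. When this holds, K y = u (v·y) = 0, so (I - K) y = y and x = y is a particular solution; the full solution set is the line x = y + c·u = y + c·(1, -3, -2, -1), c ∈ C.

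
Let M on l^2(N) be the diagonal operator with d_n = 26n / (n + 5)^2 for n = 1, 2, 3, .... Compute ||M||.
||M|| = 13/10 (attained at n = 5)

For M diagonal, ||M|| = sup_n |d_n|. Treat f(x) = 26x / (x + 5)^2 for real x > 0. By the quotient rule, f'(x) = 26(5 - x)/(x + 5)^3, which is positive for x < 5 and negative for x > 5. So f has a unique maximum at x = 5, and since 5 is a positive integer, the supremum over n ≥ 1 is attained at n = 5: d_5 = 26·5/(5 + 5)^2 = 26·5/100 = 13/10. Hence ||M|| = 13/10.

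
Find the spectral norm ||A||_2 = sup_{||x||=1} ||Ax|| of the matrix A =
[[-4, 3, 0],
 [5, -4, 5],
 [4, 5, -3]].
||A||_2 ≈ 9.3726 (= sqrt(largest eigenvalue of A^T A))

||A||_2 = sigma_max(A) = sqrt(lambda_max(A^T A)). Form the symmetric matrix M = A^T A =
[[57, -12, 13],
 [-12, 50, -35],
 [13, -35, 34]].
Its characteristic polynomial (trace, sum of principal 2x2 minors, determinant of M give the coefficients) is
  p(λ) = det(λ I - M) = λ^3 - 141λ^2 + 4950λ - 24649.
No integer candidate from the rational root theorem (±divisors of 24649) is a root, so the roots are irrational. The cubic discriminant is Δ = 18861700257 > 0, so there are three distinct real roots. p(5) = -3299 and p(6) = 191 have opposite signs, so a root lies in (5, 6); Newton's method refines it to λ ≈ 5.9434. p(47) = 355 and p(48) = -1321 have opposite signs, so a root lies in (47, 48); Newton's method refines it to λ ≈ 47.2117. p(87) = -2725 and p(88) = 519 have opposite signs, so a root lies in (87, 88); Newton's method refines it to λ ≈ 87.8449. Check (Vieta): the three roots sum to 141, matching tr M = 141.
So the eigenvalues of A^T A are ≈ 5.9434, 47.2117, 87.8449 (all ≥ 0, as they must be for A^T A). The largest is λ_max ≈ 87.8449, hence ||A||_2 = sqrt(λ_max) ≈ 9.3726.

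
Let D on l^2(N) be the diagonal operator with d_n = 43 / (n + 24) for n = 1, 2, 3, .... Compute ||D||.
||D|| = 43/25 (attained at n = 1)

For D diagonal, ||D|| = sup_n |d_n| = sup_n 43/(n + 24). This is positive and strictly decreasing in n, so the supremum is attained at n = 1: d_1 = 43/(1 + 24) = 43/25. Hence ||D|| = 43/25.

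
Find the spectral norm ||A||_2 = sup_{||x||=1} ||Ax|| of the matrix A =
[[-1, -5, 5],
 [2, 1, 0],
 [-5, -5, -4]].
||A||_2 ≈ 8.6554 (= sqrt(largest eigenvalue of A^T A))

||A||_2 = sigma_max(A) = sqrt(lambda_max(A^T A)). Form the symmetric matrix M = A^T A =
[[30, 32, 15],
 [32, 51, -5],
 [15, -5, 41]].
Its characteristic polynomial (trace, sum of principal 2x2 minors, determinant of M give the coefficients) is
  p(λ) = det(λ I - M) = λ^3 - 122λ^2 + 3577λ - 3721.
No integer candidate from the rational root theorem (±divisors of 3721) is a root, so the roots are irrational. The cubic discriminant is Δ = 9197757097 > 0, so there are three distinct real roots. p(1) = -265 and p(2) = 2953 have opposite signs, so a root lies in (1, 2); Newton's method refines it to λ ≈ 1.0797. p(46) = 5 and p(47) = -1277 have opposite signs, so a root lies in (46, 47); Newton's method refines it to λ ≈ 46.0038. p(74) = -1871 and p(75) = 179 have opposite signs, so a root lies in (74, 75); Newton's method refines it to λ ≈ 74.9165. Check (Vieta): the three roots sum to 122, matching tr M = 122.
So the eigenvalues of A^T A are ≈ 1.0797, 46.0038, 74.9165 (all ≥ 0, as they must be for A^T A). The largest is λ_max ≈ 74.9165, hence ||A||_2 = sqrt(λ_max) ≈ 8.6554.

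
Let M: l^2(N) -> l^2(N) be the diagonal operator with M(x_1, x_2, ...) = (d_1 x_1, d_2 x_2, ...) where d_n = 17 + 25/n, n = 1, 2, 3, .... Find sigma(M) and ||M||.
sigma(M) = {17 + 25/n : n ≥ 1} ∪ {17}; ||M|| = 42

A bounded diagonal operator on l^2 with diagonal entries d_n has spectrum equal to the closure of {d_n : n ≥ 1}: every d_n is an eigenvalue (with eigenvector e_n), so {d_n} ⊂ sigma(M); the spectrum is closed, so its closure is too; and for lambda not in the closure, (M - lambda I) has bounded inverse (the diagonal entries 1/(d_n - lambda) are bounded). For our sequence d_n = 17 + 25/n, n = 1, 2, 3, ...:
  - {d_n} = {17 + 25/n : n ≥ 1}; the only limit point is 17
  - closure = {17 + 25/n : n ≥ 1} ∪ {17}
For the norm: a diagonal operator has ||M|| = sup_n |d_n|. Here d_n = 17 + 25/n is positive and decreasing, so sup_n |d_n| = d_1 = 17 + 25 = 42. So ||M|| = 42.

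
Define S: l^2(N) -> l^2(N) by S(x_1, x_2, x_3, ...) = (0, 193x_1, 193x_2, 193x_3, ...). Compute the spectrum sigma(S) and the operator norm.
sigma(S) = closed disk {z in C : |z| ≤ 193}; ||S|| = 193

Note S = 193·U where U is the unit right shift (U x)_k = x_{k-1} (with x_0 := 0); so ||S|| = 193||U|| and sigma(S) = 193·sigma(U). ||S x||^2 = sum_{k≥1} |193x_k|^2 = 37249||x||^2, so ||S|| = 193 and sigma(S) ⊂ {|z| ≤ 193}. For any |lambda| < 193, the equation (S - lambda I) x = 0 forces x_1 = 0, then 193x_k = lambda x_{k+1} ⇒ x = 0, so S has no eigenvalues. But (S - lambda I) is not surjective for |lambda| < 193: solving (S - lambda I) x = e_1 would require x_n proportional to (lambda/193)^(-n), which is not in l^2. So every |lambda| < 193 lies in the residual spectrum. The boundary |lambda| = 193 is in the approximate point spectrum (the spectrum is closed). Hence sigma(S) is the closed disk of radius 193.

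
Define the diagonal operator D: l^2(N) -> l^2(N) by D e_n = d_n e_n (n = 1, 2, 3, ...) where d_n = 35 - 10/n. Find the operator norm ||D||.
||D|| = 35

For a diagonal operator on l^2 with entries d_n, ||D|| = sup_n |d_n|. Here d_1 = 25, d_2 = 30, ..., and d_n = 35 - 10/n increases monotonically toward 35. All terms lie in [25, 35), so |d_n| = d_n and the supremum is the limit 35, which is not attained by any individual d_n. Hence ||D|| = 35.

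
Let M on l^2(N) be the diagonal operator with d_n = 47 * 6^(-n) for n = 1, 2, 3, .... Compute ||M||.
||M|| = 47/6 (attained at n = 1)

For M diagonal, ||M|| = sup_n |d_n|. The sequence d_n = 47 * 6^(-n) is positive and strictly decreasing (ratio 6^(-1) < 1), so the supremum is d_1 = 47/6. Hence ||M|| = 47/6.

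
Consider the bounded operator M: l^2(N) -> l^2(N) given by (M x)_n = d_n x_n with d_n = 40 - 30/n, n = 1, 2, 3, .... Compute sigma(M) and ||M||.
sigma(M) = {40 - 30/n : n ≥ 1} ∪ {40}; ||M|| = 40

A bounded diagonal operator on l^2 with diagonal entries d_n has spectrum equal to the closure of {d_n : n ≥ 1}: every d_n is an eigenvalue (with eigenvector e_n), so {d_n} ⊂ sigma(M); the spectrum is closed, so its closure is too; and for lambda not in the closure, (M - lambda I) has bounded inverse (the diagonal entries 1/(d_n - lambda) are bounded). For our sequence d_n = 40 - 30/n, n = 1, 2, 3, ...:
  - {d_n} = {40 - 30/n : n ≥ 1}; the only limit point is 40
  - closure = {40 - 30/n : n ≥ 1} ∪ {40}
For the norm: a diagonal operator has ||M|| = sup_n |d_n|. Here d_n = 40 - 30/n increases monotonically from d_1 = 10 toward 40, with all terms in [10, 40); so sup_n |d_n| = 40 (the supremum is the limit, not attained). So ||M|| = 40.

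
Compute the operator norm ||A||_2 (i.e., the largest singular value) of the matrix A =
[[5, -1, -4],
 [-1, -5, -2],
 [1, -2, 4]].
||A||_2 ≈ 6.9435 (= sqrt(largest eigenvalue of A^T A))

||A||_2 = sigma_max(A) = sqrt(lambda_max(A^T A)). Form the symmetric matrix M = A^T A =
[[27, -2, -14],
 [-2, 30, 6],
 [-14, 6, 36]].
Its characteristic polynomial (trace, sum of principal 2x2 minors, determinant of M give the coefficients) is
  p(λ) = det(λ I - M) = λ^3 - 93λ^2 + 2626λ - 22500.
No integer candidate from the rational root theorem (±divisors of 22500) is a root, so the roots are irrational. The cubic discriminant is Δ = 55560020 > 0, so there are three distinct real roots. p(16) = -196 and p(17) = 178 have opposite signs, so a root lies in (16, 17); Newton's method refines it to λ ≈ 16.495. p(28) = 68 and p(29) = -170 have opposite signs, so a root lies in (28, 29); Newton's method refines it to λ ≈ 28.2924. p(48) = -132 and p(49) = 530 have opposite signs, so a root lies in (48, 49); Newton's method refines it to λ ≈ 48.2126. Check (Vieta): the three roots sum to 93, matching tr M = 93.
So the eigenvalues of A^T A are ≈ 16.495, 28.2924, 48.2126 (all ≥ 0, as they must be for A^T A). The largest is λ_max ≈ 48.2126, hence ||A||_2 = sqrt(λ_max) ≈ 6.9435.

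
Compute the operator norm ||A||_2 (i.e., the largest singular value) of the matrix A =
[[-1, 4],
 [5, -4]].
||A||_2 = sqrt((58 + sqrt(2340))/2) ≈ 7.2929 (= sqrt(largest eigenvalue of A^T A))

||A||_2 = sigma_max(A) = sqrt(lambda_max(A^T A)). Form the symmetric matrix M = A^T A =
[[26, -24],
 [-24, 32]].
Its characteristic polynomial (trace, determinant of M give the coefficients) is
  p(λ) = det(λ I - M) = λ^2 - 58λ + 256.
For λ^2 - 58λ + 256 the discriminant is 2340. It is nonnegative but not a perfect square, so the roots are real and irrational: λ = (58 ± sqrt(2340))/2 ≈ 53.1868, 4.8132.
So the eigenvalues of A^T A are ≈ 4.8132, 53.1868 (all ≥ 0, as they must be for A^T A). The largest is λ_max = (58 + sqrt(2340))/2 ≈ 53.1868, hence ||A||_2 = sqrt(λ_max) = sqrt((58 + sqrt(2340))/2) ≈ 7.2929.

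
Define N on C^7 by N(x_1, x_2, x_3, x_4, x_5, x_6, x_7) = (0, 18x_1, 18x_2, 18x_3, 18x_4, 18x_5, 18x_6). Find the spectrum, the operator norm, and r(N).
sigma(N) = {0}; ||N|| = 18; r(N) = 0. (N is nilpotent with N^7 = 0.)

On C^7, N is a strictly lower-triangular matrix with 18 on the subdiagonal and zeros elsewhere, so its characteristic polynomial is lambda^7 and every eigenvalue is 0: sigma(N) = {0}. For the operator norm, N e_i = 18e_{i+1} for i = 1, ..., 6 and N e_7 = 0, so the singular values of N are 18 (with multiplicity 6) and 0; hence ||N|| = 18. The spectral radius r(N) = max|lambda| = 0. Note ||N|| > r(N) — characteristic of non-normal nilpotent operators. Indeed N^7 = 0.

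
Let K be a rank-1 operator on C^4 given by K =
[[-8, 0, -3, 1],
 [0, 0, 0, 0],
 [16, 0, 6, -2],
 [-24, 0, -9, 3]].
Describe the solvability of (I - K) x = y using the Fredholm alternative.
(I - K) is singular (det(I - K) = 0, i.e. 1 ∈ sigma(K)). (I - K) x = y is solvable iff y ⊥ ker((I - K)^*) = span{(-8, 0, -3, 1)}, i.e. iff -8y_1 - 3y_3 + y_4 = 0. When solvable, the solutions are x = y + c·(1, 0, -2, 3), c arbitrary (ker(I - K) = span{(1, 0, -2, 3)}, dimension 1).

K has rank 1, so it is an outer product K = u v^T: every row of K is a multiple of one row vector. Reading off the entries, u = (1, 0, -2, 3) and v = (-8, 0, -3, 1) (row i of K equals u_i·v^T). A rank-one matrix u v^T satisfies K u = u (v·u) and kills the (3)-dimensional subspace v^⊥, so its characteristic polynomial is lambda^3 (lambda - v·u) with v·u = tr K = 1. Hence the eigenvalues of I - K are 1 (multiplicity 3) and 1 - (1) = 0, so det(I - K) = 0. (Direct check: I - K =
[[9, 0, 3, -1],
 [0, 1, 0, 0],
 [-16, 0, -5, 2],
 [24, 0, 9, -2]]
has determinant 0.) So 1 is an eigenvalue of K and (I - K) is not invertible. The finite-dimensional Fredholm alternative says: either (I - K) is invertible, or ker(I - K) ≠ {0} and then range(I - K) = ker((I - K)^*)^⊥, with dim ker(I - K) = dim ker((I - K)^*). We are in the second case, so we need both kernels. Kernel of I - K: (I - K) u = u - u (v·u) = u - u = 0, so ker(I - K) = span{u} = span{(1, 0, -2, 3)} (it is exactly 1-dimensional because rank(I - K) = 3). Kernel of the adjoint: K is real, so (I - K)^* = I - K^T = I - v u^T, and (I - v u^T) v = v - v (u·v) = 0; hence ker((I - K)^*) = span{v} = span{(-8, 0, -3, 1)}. Therefore (I - K) x = y is solvable iff <y, v> = 0, i.e. iff -8y_1 - 3y_3 + y_4 = 0. When this holds, K y = u (v·y) = 0, so (I - K) y = y and x = y is a particular solution; the full solution set is the line x = y + c·u = y + c·(1, 0, -2, 3), c ∈ C.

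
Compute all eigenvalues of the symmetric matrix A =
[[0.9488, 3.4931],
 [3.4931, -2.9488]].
sigma(A) ≈ {-5, 3}

A is real symmetric, so its spectrum consists of real eigenvalues. Expanding the characteristic polynomial of the displayed matrix gives
  det(λ I - A) = p(λ) = λ^2 + (2)λ + (-15).
Solving p(λ) = 0 yields eigenvalues ≈ -5, 3. (A is shown rounded to 4 decimals, so these recover the underlying integer eigenvalues to within that precision.)
Verification: the trace of A = -2 equals the sum of eigenvalues -2, and det(A) ≈ -14.9996 matches the eigenvalue product -15.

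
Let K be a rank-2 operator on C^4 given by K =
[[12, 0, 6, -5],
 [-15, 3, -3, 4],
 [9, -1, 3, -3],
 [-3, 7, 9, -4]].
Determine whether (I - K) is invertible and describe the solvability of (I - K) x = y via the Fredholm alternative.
(I - K) is invertible (det(I - K) = -77 ≠ 0), so for every y in C^4 the equation (I - K) x = y has a unique solution.

K has rank 2 and factors as K = U V^T = u1 v1^T + u2 v2^T with u1 = (3, -3, 2, 1), v1 = (3, 1, 3, -2), u2 = (-1, 2, -1, 2), v2 = (-3, 3, 3, -1) (multiplying out reproduces the displayed K). The nonzero eigenvalues of U V^T coincide with those of the 2 x 2 matrix G = V^T U = [[v1·u1, v1·u2], [v2·u1, v2·u2]] = [[10, -8], [-13, 4]], and by the Sylvester determinant identity det(I_4 - U V^T) = det(I_2 - V^T U) = det([[-9, 8], [13, -3]]) = (-9)(-3) - (8)(13) = -77. (Direct check: I - K =
[[-11, 0, -6, 5],
 [15, -2, 3, -4],
 [-9, 1, -2, 3],
 [3, -7, -9, 5]]
has determinant -77.) The finite-dimensional Fredholm alternative says: either (I - K) is invertible, or ker(I - K) ≠ {0} and then range(I - K) = ker((I - K)^*)^⊥, with dim ker(I - K) = dim ker((I - K)^*). Since det(I - K) ≠ 0, 1 is not an eigenvalue of K and ker(I - K) = {0}, so we are in the first case: for every y there is a unique x = (I - K)^(-1) y. (Explicitly, by the Woodbury identity, (I - U V^T)^(-1) = I + U (I_2 - G)^(-1) V^T.)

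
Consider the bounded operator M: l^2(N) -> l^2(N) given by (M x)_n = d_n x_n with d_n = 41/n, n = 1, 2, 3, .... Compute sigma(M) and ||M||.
sigma(M) = {41/n : n ≥ 1} ∪ {0}; ||M|| = 41

A bounded diagonal operator on l^2 with diagonal entries d_n has spectrum equal to the closure of {d_n : n ≥ 1}: every d_n is an eigenvalue (with eigenvector e_n), so {d_n} ⊂ sigma(M); the spectrum is closed, so its closure is too; and for lambda not in the closure, (M - lambda I) has bounded inverse (the diagonal entries 1/(d_n - lambda) are bounded). For our sequence d_n = 41/n, n = 1, 2, 3, ...:
  - {d_n} = {41/n : n ≥ 1}; the only limit point is 0
  - closure = {41/n : n ≥ 1} ∪ {0}
For the norm: a diagonal operator has ||M|| = sup_n |d_n|. Here d_n = 41/n is positive and decreasing, so sup_n |d_n| = d_1 = 41. So ||M|| = 41.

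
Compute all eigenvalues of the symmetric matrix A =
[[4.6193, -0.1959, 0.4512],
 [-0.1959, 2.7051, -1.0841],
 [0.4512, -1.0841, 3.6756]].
sigma(A) ≈ {2, 4, 5}

A is real symmetric, so its spectrum consists of real eigenvalues. Expanding the characteristic polynomial of the displayed matrix gives
  det(λ I - A) = p(λ) = λ^3 + (-11)λ^2 + (38)λ + (-40).
Solving p(λ) = 0 yields eigenvalues ≈ 2, 4, 5. (A is shown rounded to 4 decimals, so these recover the underlying integer eigenvalues to within that precision.)
Verification: the trace of A = 11 equals the sum of eigenvalues 11, and det(A) ≈ 40.0000 matches the eigenvalue product 40.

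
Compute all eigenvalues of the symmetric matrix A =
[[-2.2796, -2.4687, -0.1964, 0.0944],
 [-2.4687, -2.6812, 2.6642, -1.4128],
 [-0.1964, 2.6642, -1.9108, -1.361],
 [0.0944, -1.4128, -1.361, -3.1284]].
sigma(A) ≈ {-6, -4, -2, 2}

A is real symmetric, so its spectrum consists of real eigenvalues. Expanding the characteristic polynomial of the displayed matrix gives
  det(λ I - A) = p(λ) = λ^4 + (10)λ^3 + (20)λ^2 + (-39.9988)λ + (-95.9955).
Solving p(λ) = 0 yields eigenvalues ≈ -6, -4, -2, 2. (A is shown rounded to 4 decimals, so these recover the underlying integer eigenvalues to within that precision.)
Verification: the trace of A = -10 equals the sum of eigenvalues -10, and det(A) ≈ -95.9955 matches the eigenvalue product -96.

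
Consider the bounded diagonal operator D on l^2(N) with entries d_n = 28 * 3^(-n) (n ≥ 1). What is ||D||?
||D|| = 28/3 (attained at n = 1)

For D diagonal, ||D|| = sup_n |d_n|. The sequence d_n = 28 * 3^(-n) is positive and strictly decreasing (ratio 3^(-1) < 1), so the supremum is d_1 = 28/3. Hence ||D|| = 28/3.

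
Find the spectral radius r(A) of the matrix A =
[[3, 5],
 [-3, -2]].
r(A) = 3

The eigenvalues of A are the roots of its characteristic polynomial. With M = A (coefficients from the trace and determinant):
  p(λ) = det(λ I - M) = λ^2 - λ + 9.
For λ^2 - λ + 9 the discriminant is -35. It is negative, so the roots are the complex-conjugate pair λ = 1/2 ± (sqrt(35)/2) i ≈ 0.5 ± 2.958i. For a conjugate pair the product of the roots equals the constant term, so |λ|^2 = 9 and |λ| = sqrt(9) = 3.
Thus the eigenvalues (to 4 decimals) are 0.5 ± 2.958i (modulus 3). The spectral radius is the largest modulus: r(A) = 3. (Cross-check: r(A) ≤ ||A||_2 ≈ 6.7237; equality holds whenever A is normal, though it can also hold for some non-normal A.)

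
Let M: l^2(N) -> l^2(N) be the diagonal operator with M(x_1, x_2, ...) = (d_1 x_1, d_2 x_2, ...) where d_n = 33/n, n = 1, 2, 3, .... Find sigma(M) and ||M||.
sigma(M) = {33/n : n ≥ 1} ∪ {0}; ||M|| = 33

A bounded diagonal operator on l^2 with diagonal entries d_n has spectrum equal to the closure of {d_n : n ≥ 1}: every d_n is an eigenvalue (with eigenvector e_n), so {d_n} ⊂ sigma(M); the spectrum is closed, so its closure is too; and for lambda not in the closure, (M - lambda I) has bounded inverse (the diagonal entries 1/(d_n - lambda) are bounded). For our sequence d_n = 33/n, n = 1, 2, 3, ...:
  - {d_n} = {33/n : n ≥ 1}; the only limit point is 0
  - closure = {33/n : n ≥ 1} ∪ {0}
For the norm: a diagonal operator has ||M|| = sup_n |d_n|. Here d_n = 33/n is positive and decreasing, so sup_n |d_n| = d_1 = 33. So ||M|| = 33.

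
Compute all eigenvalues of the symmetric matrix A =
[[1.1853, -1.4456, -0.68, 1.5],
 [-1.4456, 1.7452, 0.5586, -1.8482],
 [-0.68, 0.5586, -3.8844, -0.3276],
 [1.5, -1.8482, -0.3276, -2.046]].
sigma(A) ≈ {-4, -3, 0, 4}

A is real symmetric, so its spectrum consists of real eigenvalues. Expanding the characteristic polynomial of the displayed matrix gives
  det(λ I - A) = p(λ) = λ^4 + (3)λ^3 + (-16)λ^2 + (-48)λ + (0).
Solving p(λ) = 0 yields eigenvalues ≈ -4, -3, 0, 4. (A is shown rounded to 4 decimals, so these recover the underlying integer eigenvalues to within that precision.)
Verification: the trace of A = -3 equals the sum of eigenvalues -3, and det(A) ≈ -0.0001 matches the eigenvalue product 0.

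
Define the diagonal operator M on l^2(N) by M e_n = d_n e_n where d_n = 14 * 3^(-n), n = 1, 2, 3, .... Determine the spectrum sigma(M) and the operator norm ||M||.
sigma(M) = {14 * 3^(-n) : n ≥ 1} ∪ {0}; ||M|| = 14/3

A bounded diagonal operator on l^2 with diagonal entries d_n has spectrum equal to the closure of {d_n : n ≥ 1}: every d_n is an eigenvalue (with eigenvector e_n), so {d_n} ⊂ sigma(M); the spectrum is closed, so its closure is too; and for lambda not in the closure, (M - lambda I) has bounded inverse (the diagonal entries 1/(d_n - lambda) are bounded). For our sequence d_n = 14 * 3^(-n), n = 1, 2, 3, ...:
  - {d_n} = {14 * 3^(-n) : n ≥ 1}; the only limit point is 0
  - closure = {14 * 3^(-n) : n ≥ 1} ∪ {0}
For the norm: a diagonal operator has ||M|| = sup_n |d_n|. Here d_n = 14 * 3^(-n) is positive and decreasing, so sup_n |d_n| = d_1 = 14/3. So ||M|| = 14/3.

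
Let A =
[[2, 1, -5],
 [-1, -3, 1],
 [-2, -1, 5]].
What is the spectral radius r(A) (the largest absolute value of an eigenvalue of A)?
r(A) = (4 + sqrt(92))/2 ≈ 6.7958

The eigenvalues of A are the roots of its characteristic polynomial. With M = A (coefficients from the trace, the sum of principal 2x2 minors, and det A):
  p(λ) = det(λ I - M) = λ^3 - 4λ^2 - 19λ.
The constant term is 0, so λ = 0 is a root. Dividing out λ leaves p(λ) = λ(λ^2 - 4λ - 19). For λ^2 - 4λ - 19 the discriminant is 92. It is nonnegative but not a perfect square, so the roots are real and irrational: λ = (4 ± sqrt(92))/2 ≈ 6.7958, -2.7958.
Thus the eigenvalues (to 4 decimals) are 6.7958 (modulus 6.7958); -2.7958 (modulus 2.7958); 0 (modulus 0). The spectral radius is the largest modulus: r(A) = (4 + sqrt(92))/2 ≈ 6.7958. (Cross-check: r(A) ≤ ||A||_2 ≈ 7.9868; equality holds whenever A is normal, though it can also hold for some non-normal A.)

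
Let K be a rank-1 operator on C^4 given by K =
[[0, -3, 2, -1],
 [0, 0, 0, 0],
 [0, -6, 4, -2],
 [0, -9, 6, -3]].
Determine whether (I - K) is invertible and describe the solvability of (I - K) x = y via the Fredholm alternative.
(I - K) is singular (det(I - K) = 0, i.e. 1 ∈ sigma(K)). (I - K) x = y is solvable iff y ⊥ ker((I - K)^*) = span{(0, -3, 2, -1)}, i.e. iff -3y_2 + 2y_3 - y_4 = 0. When solvable, the solutions are x = y + c·(1, 0, 2, 3), c arbitrary (ker(I - K) = span{(1, 0, 2, 3)}, dimension 1).

K has rank 1, so it is an outer product K = u v^T: every row of K is a multiple of one row vector. Reading off the entries, u = (1, 0, 2, 3) and v = (0, -3, 2, -1) (row i of K equals u_i·v^T). A rank-one matrix u v^T satisfies K u = u (v·u) and kills the (3)-dimensional subspace v^⊥, so its characteristic polynomial is lambda^3 (lambda - v·u) with v·u = tr K = 1. Hence the eigenvalues of I - K are 1 (multiplicity 3) and 1 - (1) = 0, so det(I - K) = 0. (Direct check: I - K =
[[1, 3, -2, 1],
 [0, 1, 0, 0],
 [0, 6, -3, 2],
 [0, 9, -6, 4]]
has determinant 0.) So 1 is an eigenvalue of K and (I - K) is not invertible. The finite-dimensional Fredholm alternative says: either (I - K) is invertible, or ker(I - K) ≠ {0} and then range(I - K) = ker((I - K)^*)^⊥, with dim ker(I - K) = dim ker((I - K)^*). We are in the second case, so we need both kernels. Kernel of I - K: (I - K) u = u - u (v·u) = u - u = 0, so ker(I - K) = span{u} = span{(1, 0, 2, 3)} (it is exactly 1-dimensional because rank(I - K) = 3). Kernel of the adjoint: K is real, so (I - K)^* = I - K^T = I - v u^T, and (I - v u^T) v = v - v (u·v) = 0; hence ker((I - K)^*) = span{v} = span{(0, -3, 2, -1)}. Therefore (I - K) x = y is solvable iff <y, v> = 0, i.e. iff -3y_2 + 2y_3 - y_4 = 0. When this holds, K y = u (v·y) = 0, so (I - K) y = y and x = y is a particular solution; the full solution set is the line x = y + c·u = y + c·(1, 0, 2, 3), c ∈ C.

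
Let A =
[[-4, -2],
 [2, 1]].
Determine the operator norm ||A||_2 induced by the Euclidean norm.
||A||_2 = 5 (= sqrt(largest eigenvalue of A^T A))

||A||_2 = sigma_max(A) = sqrt(lambda_max(A^T A)). Form the symmetric matrix M = A^T A =
[[20, 10],
 [10, 5]].
Its characteristic polynomial (trace, determinant of M give the coefficients) is
  p(λ) = det(λ I - M) = λ^2 - 25λ.
For λ^2 - 25λ the discriminant is 625. It is a perfect square (25^2), so the roots are rational: λ = (25 ± 25)/2 = 25, 0.
So the eigenvalues of A^T A are ≈ 0, 25 (all ≥ 0, as they must be for A^T A). The largest is λ_max = 25, hence ||A||_2 = sqrt(λ_max) = 5.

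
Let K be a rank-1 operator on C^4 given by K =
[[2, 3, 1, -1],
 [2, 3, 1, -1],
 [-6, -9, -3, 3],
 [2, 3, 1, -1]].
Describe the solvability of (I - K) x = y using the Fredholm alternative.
(I - K) is singular (det(I - K) = 0, i.e. 1 ∈ sigma(K)). (I - K) x = y is solvable iff y ⊥ ker((I - K)^*) = span{(2, 3, 1, -1)}, i.e. iff 2y_1 + 3y_2 + y_3 - y_4 = 0. When solvable, the solutions are x = y + c·(1, 1, -3, 1), c arbitrary (ker(I - K) = span{(1, 1, -3, 1)}, dimension 1).

K has rank 1, so it is an outer product K = u v^T: every row of K is a multiple of one row vector. Reading off the entries, u = (1, 1, -3, 1) and v = (2, 3, 1, -1) (row i of K equals u_i·v^T). A rank-one matrix u v^T satisfies K u = u (v·u) and kills the (3)-dimensional subspace v^⊥, so its characteristic polynomial is lambda^3 (lambda - v·u) with v·u = tr K = 1. Hence the eigenvalues of I - K are 1 (multiplicity 3) and 1 - (1) = 0, so det(I - K) = 0. (Direct check: I - K =
[[-1, -3, -1, 1],
 [-2, -2, -1, 1],
 [6, 9, 4, -3],
 [-2, -3, -1, 2]]
has determinant 0.) So 1 is an eigenvalue of K and (I - K) is not invertible. The finite-dimensional Fredholm alternative says: either (I - K) is invertible, or ker(I - K) ≠ {0} and then range(I - K) = ker((I - K)^*)^⊥, with dim ker(I - K) = dim ker((I - K)^*). We are in the second case, so we need both kernels. Kernel of I - K: (I - K) u = u - u (v·u) = u - u = 0, so ker(I - K) = span{u} = span{(1, 1, -3, 1)} (it is exactly 1-dimensional because rank(I - K) = 3). Kernel of the adjoint: K is real, so (I - K)^* = I - K^T = I - v u^T, and (I - v u^T) v = v - v (u·v) = 0; hence ker((I - K)^*) = span{v} = span{(2, 3, 1, -1)}. Therefore (I - K) x = y is solvable iff <y, v> = 0, i.e. iff 2y_1 + 3y_2 + y_3 - y_4 = 0. When this holds, K y = u (v·y) = 0, so (I - K) y = y and x = y is a particular solution; the full solution set is the line x = y + c·u = y + c·(1, 1, -3, 1), c ∈ C.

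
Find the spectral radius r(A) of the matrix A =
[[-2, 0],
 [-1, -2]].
r(A) = 2

The eigenvalues of A are the roots of its characteristic polynomial. With M = A (coefficients from the trace and determinant):
  p(λ) = det(λ I - M) = λ^2 + 4λ + 4.
For λ^2 + 4λ + 4 the discriminant is 0. It is a perfect square (0^2), so the roots are rational: λ = (-4 ± 0)/2 = -2, -2.
Thus the eigenvalues (to 4 decimals) are -2 (modulus 2). The spectral radius is the largest modulus: r(A) = 2. (Cross-check: r(A) ≤ ||A||_2 ≈ 2.5616; equality holds whenever A is normal, though it can also hold for some non-normal A.)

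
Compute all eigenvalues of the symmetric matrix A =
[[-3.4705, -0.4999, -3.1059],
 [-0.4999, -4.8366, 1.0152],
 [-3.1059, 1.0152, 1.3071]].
sigma(A) ≈ {-5, 3} (-5 with multiplicity 2)

A is real symmetric, so its spectrum consists of real eigenvalues. Expanding the characteristic polynomial of the displayed matrix gives
  det(λ I - A) = p(λ) = λ^3 + (7)λ^2 + (-5)λ + (-75).
Solving p(λ) = 0 yields eigenvalues ≈ -5, -5, 3. (A is shown rounded to 4 decimals, so these recover the underlying integer eigenvalues to within that precision.)
Verification: the trace of A = -7 equals the sum of eigenvalues -7, and det(A) ≈ 74.9997 matches the eigenvalue product 75.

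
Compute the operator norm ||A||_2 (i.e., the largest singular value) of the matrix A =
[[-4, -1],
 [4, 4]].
||A||_2 = sqrt((49 + sqrt(1825))/2) ≈ 6.772 (= sqrt(largest eigenvalue of A^T A))

||A||_2 = sigma_max(A) = sqrt(lambda_max(A^T A)). Form the symmetric matrix M = A^T A =
[[32, 20],
 [20, 17]].
Its characteristic polynomial (trace, determinant of M give the coefficients) is
  p(λ) = det(λ I - M) = λ^2 - 49λ + 144.
For λ^2 - 49λ + 144 the discriminant is 1825. It is nonnegative but not a perfect square, so the roots are real and irrational: λ = (49 ± sqrt(1825))/2 ≈ 45.86, 3.14.
So the eigenvalues of A^T A are ≈ 3.14, 45.86 (all ≥ 0, as they must be for A^T A). The largest is λ_max = (49 + sqrt(1825))/2 ≈ 45.86, hence ||A||_2 = sqrt(λ_max) = sqrt((49 + sqrt(1825))/2) ≈ 6.772.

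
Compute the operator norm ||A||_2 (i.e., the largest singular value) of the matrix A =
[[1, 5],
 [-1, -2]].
||A||_2 = sqrt((31 + sqrt(925))/2) ≈ 5.5414 (= sqrt(largest eigenvalue of A^T A))

||A||_2 = sigma_max(A) = sqrt(lambda_max(A^T A)). Form the symmetric matrix M = A^T A =
[[2, 7],
 [7, 29]].
Its characteristic polynomial (trace, determinant of M give the coefficients) is
  p(λ) = det(λ I - M) = λ^2 - 31λ + 9.
For λ^2 - 31λ + 9 the discriminant is 925. It is nonnegative but not a perfect square, so the roots are real and irrational: λ = (31 ± sqrt(925))/2 ≈ 30.7069, 0.2931.
So the eigenvalues of A^T A are ≈ 0.2931, 30.7069 (all ≥ 0, as they must be for A^T A). The largest is λ_max = (31 + sqrt(925))/2 ≈ 30.7069, hence ||A||_2 = sqrt(λ_max) = sqrt((31 + sqrt(925))/2) ≈ 5.5414.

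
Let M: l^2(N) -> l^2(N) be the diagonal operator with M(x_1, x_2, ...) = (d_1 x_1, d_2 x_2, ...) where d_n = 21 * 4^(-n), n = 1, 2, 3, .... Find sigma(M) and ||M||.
sigma(M) = {21 * 4^(-n) : n ≥ 1} ∪ {0}; ||M|| = 21/4

A bounded diagonal operator on l^2 with diagonal entries d_n has spectrum equal to the closure of {d_n : n ≥ 1}: every d_n is an eigenvalue (with eigenvector e_n), so {d_n} ⊂ sigma(M); the spectrum is closed, so its closure is too; and for lambda not in the closure, (M - lambda I) has bounded inverse (the diagonal entries 1/(d_n - lambda) are bounded). For our sequence d_n = 21 * 4^(-n), n = 1, 2, 3, ...:
  - {d_n} = {21 * 4^(-n) : n ≥ 1}; the only limit point is 0
  - closure = {21 * 4^(-n) : n ≥ 1} ∪ {0}
For the norm: a diagonal operator has ||M|| = sup_n |d_n|. Here d_n = 21 * 4^(-n) is positive and decreasing, so sup_n |d_n| = d_1 = 21/4. So ||M|| = 21/4.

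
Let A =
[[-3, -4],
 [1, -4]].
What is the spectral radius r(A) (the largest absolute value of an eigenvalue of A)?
r(A) = 4

The eigenvalues of A are the roots of its characteristic polynomial. With M = A (coefficients from the trace and determinant):
  p(λ) = det(λ I - M) = λ^2 + 7λ + 16.
For λ^2 + 7λ + 16 the discriminant is -15. It is negative, so the roots are the complex-conjugate pair λ = -7/2 ± (sqrt(15)/2) i ≈ -3.5 ± 1.9365i. For a conjugate pair the product of the roots equals the constant term, so |λ|^2 = 16 and |λ| = sqrt(16) = 4.
Thus the eigenvalues (to 4 decimals) are -3.5 ± 1.9365i (modulus 4). The spectral radius is the largest modulus: r(A) = 4. (Cross-check: r(A) ≤ ||A||_2 ≈ 5.8823; equality holds whenever A is normal, though it can also hold for some non-normal A.)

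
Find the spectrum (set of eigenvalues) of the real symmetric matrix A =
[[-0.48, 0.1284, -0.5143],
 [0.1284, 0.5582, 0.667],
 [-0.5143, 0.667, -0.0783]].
sigma(A) ≈ {-1, 0, 1}

A is real symmetric, so its spectrum consists of real eigenvalues. Expanding the characteristic polynomial of the displayed matrix gives
  det(λ I - A) = p(λ) = λ^3 + (0)λ^2 + (-1)λ + (0).
Solving p(λ) = 0 yields eigenvalues ≈ -1, 0, 1. (A is shown rounded to 4 decimals, so these recover the underlying integer eigenvalues to within that precision.)
Verification: the trace of A = 0 equals the sum of eigenvalues 0, and det(A) ≈ 0.0001 matches the eigenvalue product 0.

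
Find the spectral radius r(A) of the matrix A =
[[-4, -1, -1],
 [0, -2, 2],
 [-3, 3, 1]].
r(A) = 4

The eigenvalues of A are the roots of its characteristic polynomial. With M = A (coefficients from the trace, the sum of principal 2x2 minors, and det A):
  p(λ) = det(λ I - M) = λ^3 + 5λ^2 - 7λ - 44.
By the rational root theorem any rational root is an integer divisor of 44. Testing λ = -4: p(-4) = -64 + 80 + 28 - 44 = 0, so λ = -4 is a root. Dividing out (λ + 4) leaves p(λ) = (λ + 4)(λ^2 + λ - 11). For λ^2 + λ - 11 the discriminant is 45. It is nonnegative but not a perfect square, so the roots are real and irrational: λ = (-1 ± sqrt(45))/2 ≈ 2.8541, -3.8541.
Thus the eigenvalues (to 4 decimals) are 2.8541 (modulus 2.8541); -3.8541 (modulus 3.8541); -4 (modulus 4). The spectral radius is the largest modulus: r(A) = 4. (Cross-check: r(A) ≤ ||A||_2 ≈ 5.1937; equality holds whenever A is normal, though it can also hold for some non-normal A.)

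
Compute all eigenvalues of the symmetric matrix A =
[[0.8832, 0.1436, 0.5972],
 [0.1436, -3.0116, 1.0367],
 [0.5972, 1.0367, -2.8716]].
sigma(A) ≈ {-4, -2, 1}

A is real symmetric, so its spectrum consists of real eigenvalues. Expanding the characteristic polynomial of the displayed matrix gives
  det(λ I - A) = p(λ) = λ^3 + (5)λ^2 + (2)λ + (-8).
Solving p(λ) = 0 yields eigenvalues ≈ -4, -2, 1. (A is shown rounded to 4 decimals, so these recover the underlying integer eigenvalues to within that precision.)
Verification: the trace of A = -5 equals the sum of eigenvalues -5, and det(A) ≈ 7.9999 matches the eigenvalue product 8.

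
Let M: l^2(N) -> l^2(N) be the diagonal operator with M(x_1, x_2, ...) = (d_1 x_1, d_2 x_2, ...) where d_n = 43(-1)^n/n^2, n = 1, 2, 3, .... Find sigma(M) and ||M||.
sigma(M) = {43(-1)^n/n^2 : n ≥ 1} ∪ {0}; ||M|| = 43

A bounded diagonal operator on l^2 with diagonal entries d_n has spectrum equal to the closure of {d_n : n ≥ 1}: every d_n is an eigenvalue (with eigenvector e_n), so {d_n} ⊂ sigma(M); the spectrum is closed, so its closure is too; and for lambda not in the closure, (M - lambda I) has bounded inverse (the diagonal entries 1/(d_n - lambda) are bounded). For our sequence d_n = 43(-1)^n/n^2, n = 1, 2, 3, ...:
  - {d_n} = {43(-1)^n/n^2 : n ≥ 1}; the only limit point is 0
  - closure = {43(-1)^n/n^2 : n ≥ 1} ∪ {0}
For the norm: a diagonal operator has ||M|| = sup_n |d_n|. Here |d_n| = 43/n^2 is decreasing, so sup_n |d_n| = |d_1| = 43. So ||M|| = 43.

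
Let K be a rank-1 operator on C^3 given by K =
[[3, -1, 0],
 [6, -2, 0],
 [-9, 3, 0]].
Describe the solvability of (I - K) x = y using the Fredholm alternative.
(I - K) is singular (det(I - K) = 0, i.e. 1 ∈ sigma(K)). (I - K) x = y is solvable iff y ⊥ ker((I - K)^*) = span{(3, -1, 0)}, i.e. iff 3y_1 - y_2 = 0. When solvable, the solutions are x = y + c·(1, 2, -3), c arbitrary (ker(I - K) = span{(1, 2, -3)}, dimension 1).

K has rank 1, so it is an outer product K = u v^T: every row of K is a multiple of one row vector. Reading off the entries, u = (1, 2, -3) and v = (3, -1, 0) (row i of K equals u_i·v^T). A rank-one matrix u v^T satisfies K u = u (v·u) and kills the (2)-dimensional subspace v^⊥, so its characteristic polynomial is lambda^2 (lambda - v·u) with v·u = tr K = 1. Hence the eigenvalues of I - K are 1 (multiplicity 2) and 1 - (1) = 0, so det(I - K) = 0. (Direct check: I - K =
[[-2, 1, 0],
 [-6, 3, 0],
 [9, -3, 1]]
has determinant 0.) So 1 is an eigenvalue of K and (I - K) is not invertible. The finite-dimensional Fredholm alternative says: either (I - K) is invertible, or ker(I - K) ≠ {0} and then range(I - K) = ker((I - K)^*)^⊥, with dim ker(I - K) = dim ker((I - K)^*). We are in the second case, so we need both kernels. Kernel of I - K: (I - K) u = u - u (v·u) = u - u = 0, so ker(I - K) = span{u} = span{(1, 2, -3)} (it is exactly 1-dimensional because rank(I - K) = 2). Kernel of the adjoint: K is real, so (I - K)^* = I - K^T = I - v u^T, and (I - v u^T) v = v - v (u·v) = 0; hence ker((I - K)^*) = span{v} = span{(3, -1, 0)}. Therefore (I - K) x = y is solvable iff <y, v> = 0, i.e. iff 3y_1 - y_2 = 0. When this holds, K y = u (v·y) = 0, so (I - K) y = y and x = y is a particular solution; the full solution set is the line x = y + c·u = y + c·(1, 2, -3), c ∈ C.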